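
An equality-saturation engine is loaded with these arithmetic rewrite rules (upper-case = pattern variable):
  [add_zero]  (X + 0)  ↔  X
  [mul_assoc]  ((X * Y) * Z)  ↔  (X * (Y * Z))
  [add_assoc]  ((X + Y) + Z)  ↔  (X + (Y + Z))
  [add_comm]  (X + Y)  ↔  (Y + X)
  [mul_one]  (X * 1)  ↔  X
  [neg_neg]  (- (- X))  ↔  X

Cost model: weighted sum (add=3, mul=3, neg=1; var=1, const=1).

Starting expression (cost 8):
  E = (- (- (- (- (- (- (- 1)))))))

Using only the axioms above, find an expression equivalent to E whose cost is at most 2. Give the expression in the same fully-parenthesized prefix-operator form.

(- 1)   [cost 2]

1. [neg_neg →] (- (- (- 1)))  →  (- 1);  E = (- (- (- (- (- 1)))))
2. [neg_neg →] (- (- (- 1)))  →  (- 1);  E = (- (- (- 1)))
3. [neg_neg →] (- (- 1))  →  1;  cost 2 ≤ 2, done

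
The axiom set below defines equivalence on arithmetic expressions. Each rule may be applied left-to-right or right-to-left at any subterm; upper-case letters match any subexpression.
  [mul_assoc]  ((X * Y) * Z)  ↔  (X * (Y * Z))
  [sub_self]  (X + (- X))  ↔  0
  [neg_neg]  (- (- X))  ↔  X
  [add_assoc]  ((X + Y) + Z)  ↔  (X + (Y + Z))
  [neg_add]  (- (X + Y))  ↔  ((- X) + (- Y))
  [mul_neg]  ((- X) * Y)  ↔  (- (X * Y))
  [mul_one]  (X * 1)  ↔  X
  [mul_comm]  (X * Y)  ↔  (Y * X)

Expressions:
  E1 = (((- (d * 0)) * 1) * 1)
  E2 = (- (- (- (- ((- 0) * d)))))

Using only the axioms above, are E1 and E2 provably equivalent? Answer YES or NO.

step 1: mul_one (→) rewrites ((- (d * 0)) * 1) into (- (d * 0)), now ((- (d * 0)) * 1)
step 2: mul_one (→) rewrites ((- (d * 0)) * 1) into (- (d * 0))
step 3: mul_comm (→) rewrites (d * 0) into (0 * d), now (- (0 * d))
step 4: neg_neg (←) rewrites (0 * d) into (- (- (0 * d))), now (- (- (- (0 * d))))
step 5: neg_neg (←) rewrites (0 * d) into (- (- (0 * d))), now (- (- (- (- (- (0 * d))))))
step 6: mul_neg (←) rewrites (- (0 * d)) into ((- 0) * d), which is E2

YES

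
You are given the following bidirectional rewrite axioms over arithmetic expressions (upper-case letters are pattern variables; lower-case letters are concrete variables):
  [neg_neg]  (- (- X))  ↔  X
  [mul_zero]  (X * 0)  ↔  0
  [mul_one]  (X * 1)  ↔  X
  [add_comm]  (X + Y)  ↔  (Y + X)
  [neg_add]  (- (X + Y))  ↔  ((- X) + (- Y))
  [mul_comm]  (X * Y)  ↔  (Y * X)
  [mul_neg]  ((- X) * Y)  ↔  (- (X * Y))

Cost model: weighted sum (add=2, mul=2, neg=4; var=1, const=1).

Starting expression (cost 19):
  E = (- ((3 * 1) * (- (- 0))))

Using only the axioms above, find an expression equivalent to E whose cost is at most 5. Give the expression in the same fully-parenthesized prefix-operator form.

(- 0)   [cost 5]

(1) (- (- 0))  =[neg_neg →]=  0    ⊢ (- ((3 * 1) * 0))
(2) (3 * 1)  =[mul_one →]=  3    ⊢ (- (3 * 0))
(3) (3 * 0)  =[mul_zero →]=  0    ⊢ cost 5, within 5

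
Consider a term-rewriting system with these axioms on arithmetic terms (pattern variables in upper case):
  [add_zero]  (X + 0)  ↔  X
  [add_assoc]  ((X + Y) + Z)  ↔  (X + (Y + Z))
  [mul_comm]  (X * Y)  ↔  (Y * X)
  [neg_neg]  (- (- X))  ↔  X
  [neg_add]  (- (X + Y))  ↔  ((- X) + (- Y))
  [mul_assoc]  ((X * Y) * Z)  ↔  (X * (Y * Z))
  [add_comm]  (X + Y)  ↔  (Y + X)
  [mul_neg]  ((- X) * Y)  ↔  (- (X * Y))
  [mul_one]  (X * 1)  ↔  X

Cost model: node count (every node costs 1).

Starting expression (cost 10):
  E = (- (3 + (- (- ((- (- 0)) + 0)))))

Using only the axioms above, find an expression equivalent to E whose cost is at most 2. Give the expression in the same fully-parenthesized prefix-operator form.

(- 3)   [cost 2]

(1) (- (- ((- (- 0)) + 0)))  =[neg_neg →]=  ((- (- 0)) + 0)    ⊢ (- (3 + ((- (- 0)) + 0)))
(2) ((- (- 0)) + 0)  =[add_zero →]=  (- (- 0))    ⊢ (- (3 + (- (- 0))))
(3) (- (- 0))  =[neg_neg →]=  0    ⊢ (- (3 + 0))
(4) (3 + 0)  =[add_zero →]=  3    ⊢ cost 2, within 2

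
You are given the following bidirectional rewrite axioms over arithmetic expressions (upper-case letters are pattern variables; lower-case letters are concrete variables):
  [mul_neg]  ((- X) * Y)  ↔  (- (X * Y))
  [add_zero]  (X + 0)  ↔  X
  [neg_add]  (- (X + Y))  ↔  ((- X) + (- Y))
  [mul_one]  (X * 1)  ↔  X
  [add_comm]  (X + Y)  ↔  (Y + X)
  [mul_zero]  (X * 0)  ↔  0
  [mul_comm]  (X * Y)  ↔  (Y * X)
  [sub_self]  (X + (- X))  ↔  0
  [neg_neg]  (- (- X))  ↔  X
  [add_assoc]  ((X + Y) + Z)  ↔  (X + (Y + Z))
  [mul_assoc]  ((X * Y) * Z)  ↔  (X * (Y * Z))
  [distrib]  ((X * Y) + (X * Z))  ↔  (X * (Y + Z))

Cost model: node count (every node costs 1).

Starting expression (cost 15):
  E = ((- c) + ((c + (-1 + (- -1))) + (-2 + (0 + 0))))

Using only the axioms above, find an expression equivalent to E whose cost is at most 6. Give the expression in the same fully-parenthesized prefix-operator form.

((- c) + (c + -2))   [cost 6]

step 1: sub_self (→) rewrites (-1 + (- -1)) into 0, now ((- c) + ((c + 0) + (-2 + (0 + 0))))
step 2: add_zero (→) rewrites (0 + 0) into 0, now ((- c) + ((c + 0) + (-2 + 0)))
step 3: add_zero (→) rewrites (-2 + 0) into -2, now ((- c) + ((c + 0) + -2))
step 4: add_zero (→) rewrites (c + 0) into c, reaching cost 6 (bound 6)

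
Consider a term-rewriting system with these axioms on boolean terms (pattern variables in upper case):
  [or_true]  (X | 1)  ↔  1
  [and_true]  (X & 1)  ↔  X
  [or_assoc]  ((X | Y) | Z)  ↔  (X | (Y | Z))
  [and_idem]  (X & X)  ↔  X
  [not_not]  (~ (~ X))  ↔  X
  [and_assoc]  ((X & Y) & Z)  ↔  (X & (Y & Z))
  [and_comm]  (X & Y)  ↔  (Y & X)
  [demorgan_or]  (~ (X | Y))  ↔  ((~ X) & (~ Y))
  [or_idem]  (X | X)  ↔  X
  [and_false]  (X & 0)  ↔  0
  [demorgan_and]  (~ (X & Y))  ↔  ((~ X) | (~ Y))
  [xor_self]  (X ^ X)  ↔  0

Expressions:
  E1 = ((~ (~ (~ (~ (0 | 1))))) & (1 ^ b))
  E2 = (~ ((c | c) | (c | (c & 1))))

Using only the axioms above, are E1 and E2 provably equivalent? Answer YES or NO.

The axioms are sound identities: if E1 ↔* E2 then E1 and E2 evaluate identically under any assignment.
Under b=0, c=1: E1 evaluates to 1, E2 to 0. Distinct ⇒ no rewrite sequence connects them.

NO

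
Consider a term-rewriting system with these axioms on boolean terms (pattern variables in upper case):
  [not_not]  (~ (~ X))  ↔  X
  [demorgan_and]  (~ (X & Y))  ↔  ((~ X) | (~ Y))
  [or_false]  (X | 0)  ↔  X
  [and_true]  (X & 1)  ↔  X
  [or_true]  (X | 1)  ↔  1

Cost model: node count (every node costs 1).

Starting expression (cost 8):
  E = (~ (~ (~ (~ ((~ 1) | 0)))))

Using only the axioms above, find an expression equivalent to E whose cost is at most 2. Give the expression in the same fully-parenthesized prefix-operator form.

(~ 1)   [cost 2]

(1) (~ (~ ((~ 1) | 0)))  =[not_not →]=  ((~ 1) | 0)    ⊢ (~ (~ ((~ 1) | 0)))
(2) ((~ 1) | 0)  =[or_false →]=  (~ 1)    ⊢ (~ (~ (~ 1)))
(3) (~ (~ 1))  =[not_not →]=  1    ⊢ cost 2, within 2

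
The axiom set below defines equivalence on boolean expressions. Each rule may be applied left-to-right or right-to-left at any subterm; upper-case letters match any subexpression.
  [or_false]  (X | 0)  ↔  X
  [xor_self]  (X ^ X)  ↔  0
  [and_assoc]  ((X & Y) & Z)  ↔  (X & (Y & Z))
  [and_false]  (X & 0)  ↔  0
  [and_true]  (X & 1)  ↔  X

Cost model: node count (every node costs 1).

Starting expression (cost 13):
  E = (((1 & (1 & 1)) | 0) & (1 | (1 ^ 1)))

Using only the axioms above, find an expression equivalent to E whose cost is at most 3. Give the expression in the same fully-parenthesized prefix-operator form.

(1 & 1)   [cost 3]

step 1: and_true (→) rewrites (1 & 1) into 1, now (((1 & 1) | 0) & (1 | (1 ^ 1)))
step 2: or_false (→) rewrites ((1 & 1) | 0) into (1 & 1), now ((1 & 1) & (1 | (1 ^ 1)))
step 3: xor_self (→) rewrites (1 ^ 1) into 0, now ((1 & 1) & (1 | 0))
step 4: and_true (→) rewrites (1 & 1) into 1, now (1 & (1 | 0))
step 5: or_false (→) rewrites (1 | 0) into 1, reaching cost 3 (bound 3)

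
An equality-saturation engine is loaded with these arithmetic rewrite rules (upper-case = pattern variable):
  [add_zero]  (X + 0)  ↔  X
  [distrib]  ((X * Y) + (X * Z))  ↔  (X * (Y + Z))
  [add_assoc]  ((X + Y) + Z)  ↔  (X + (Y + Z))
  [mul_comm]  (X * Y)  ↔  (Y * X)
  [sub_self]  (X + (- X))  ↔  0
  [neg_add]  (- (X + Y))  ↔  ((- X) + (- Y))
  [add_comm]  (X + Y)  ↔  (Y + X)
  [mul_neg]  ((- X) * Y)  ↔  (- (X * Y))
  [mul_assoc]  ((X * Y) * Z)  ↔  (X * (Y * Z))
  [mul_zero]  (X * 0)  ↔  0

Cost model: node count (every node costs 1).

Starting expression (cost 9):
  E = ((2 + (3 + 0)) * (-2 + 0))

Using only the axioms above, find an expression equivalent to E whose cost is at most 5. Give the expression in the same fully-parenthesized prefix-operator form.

step 1: add_zero (→) rewrites (3 + 0) into 3, now ((2 + 3) * (-2 + 0))
step 2: add_comm (→) rewrites (2 + 3) into (3 + 2), now ((3 + 2) * (-2 + 0))
step 3: add_zero (→) rewrites (-2 + 0) into -2, reaching cost 5 (bound 5)

((3 + 2) * -2)   [cost 5]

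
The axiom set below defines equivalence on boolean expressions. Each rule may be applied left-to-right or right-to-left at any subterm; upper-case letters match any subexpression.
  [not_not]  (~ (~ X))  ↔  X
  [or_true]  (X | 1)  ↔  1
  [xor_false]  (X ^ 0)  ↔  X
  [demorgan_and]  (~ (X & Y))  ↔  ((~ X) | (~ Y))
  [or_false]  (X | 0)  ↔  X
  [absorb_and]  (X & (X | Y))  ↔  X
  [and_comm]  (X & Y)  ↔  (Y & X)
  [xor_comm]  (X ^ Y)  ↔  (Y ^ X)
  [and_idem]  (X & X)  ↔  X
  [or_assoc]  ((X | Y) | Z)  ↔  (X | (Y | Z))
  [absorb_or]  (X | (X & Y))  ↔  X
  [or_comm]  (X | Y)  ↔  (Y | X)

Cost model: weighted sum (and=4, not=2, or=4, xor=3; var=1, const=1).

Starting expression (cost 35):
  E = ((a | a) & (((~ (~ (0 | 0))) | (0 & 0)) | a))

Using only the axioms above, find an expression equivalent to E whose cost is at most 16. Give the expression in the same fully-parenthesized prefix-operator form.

step 1: not_not (→) rewrites (~ (~ (0 | 0))) into (0 | 0), now ((a | a) & (((0 | 0) | (0 & 0)) | a))
step 2: or_false (→) rewrites (0 | 0) into 0, now ((a | a) & ((0 | (0 & 0)) | a))
step 3: absorb_or (→) rewrites (0 | (0 & 0)) into 0, reaching cost 16 (bound 16)

((a | a) & (0 | a))   [cost 16]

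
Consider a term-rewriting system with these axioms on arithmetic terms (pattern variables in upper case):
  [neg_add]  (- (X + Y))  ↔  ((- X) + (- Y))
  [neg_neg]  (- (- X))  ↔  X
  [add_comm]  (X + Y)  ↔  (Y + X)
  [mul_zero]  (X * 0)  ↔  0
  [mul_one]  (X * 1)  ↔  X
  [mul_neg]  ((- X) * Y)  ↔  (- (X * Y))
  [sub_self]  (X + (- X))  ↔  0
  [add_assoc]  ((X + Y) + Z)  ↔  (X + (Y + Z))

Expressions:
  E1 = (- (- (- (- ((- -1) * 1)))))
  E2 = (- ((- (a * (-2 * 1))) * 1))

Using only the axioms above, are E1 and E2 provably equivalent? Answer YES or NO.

NO

The axioms are sound identities: if E1 ↔* E2 then E1 and E2 evaluate identically under any assignment.
Under a=0: E1 evaluates to 1, E2 to 0. Distinct ⇒ no rewrite sequence connects them.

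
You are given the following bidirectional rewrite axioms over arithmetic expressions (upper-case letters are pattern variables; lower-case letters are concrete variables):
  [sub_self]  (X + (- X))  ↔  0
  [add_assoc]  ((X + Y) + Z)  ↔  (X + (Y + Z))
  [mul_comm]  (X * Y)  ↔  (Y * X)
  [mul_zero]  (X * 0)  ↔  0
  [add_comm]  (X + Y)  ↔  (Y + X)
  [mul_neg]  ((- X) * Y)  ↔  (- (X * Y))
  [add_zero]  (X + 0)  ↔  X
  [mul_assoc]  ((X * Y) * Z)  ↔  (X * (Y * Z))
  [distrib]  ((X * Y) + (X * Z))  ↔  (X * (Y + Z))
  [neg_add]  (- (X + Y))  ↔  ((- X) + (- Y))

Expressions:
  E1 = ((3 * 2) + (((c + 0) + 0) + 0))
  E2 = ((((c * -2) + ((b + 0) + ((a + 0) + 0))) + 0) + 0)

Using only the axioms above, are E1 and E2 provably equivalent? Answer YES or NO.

The axioms are sound identities: if E1 ↔* E2 then E1 and E2 evaluate identically under any assignment.
Under a=0, b=0, c=0: E1 evaluates to 6, E2 to 0. Distinct ⇒ no rewrite sequence connects them.

NO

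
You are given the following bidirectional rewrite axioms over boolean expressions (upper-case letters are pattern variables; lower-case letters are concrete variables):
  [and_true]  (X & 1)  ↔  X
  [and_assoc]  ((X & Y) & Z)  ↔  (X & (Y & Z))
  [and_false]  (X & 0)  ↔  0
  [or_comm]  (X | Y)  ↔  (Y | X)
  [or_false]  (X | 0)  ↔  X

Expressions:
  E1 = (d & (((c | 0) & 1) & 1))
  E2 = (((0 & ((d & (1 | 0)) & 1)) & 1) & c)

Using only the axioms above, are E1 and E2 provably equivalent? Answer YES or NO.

Every axiom is a valid identity, so a rewrite proof would force E1 and E2 to agree under every assignment.
At c=1, d=1: E1 = 1 but E2 = 0; they differ, so no derivation exists.

NO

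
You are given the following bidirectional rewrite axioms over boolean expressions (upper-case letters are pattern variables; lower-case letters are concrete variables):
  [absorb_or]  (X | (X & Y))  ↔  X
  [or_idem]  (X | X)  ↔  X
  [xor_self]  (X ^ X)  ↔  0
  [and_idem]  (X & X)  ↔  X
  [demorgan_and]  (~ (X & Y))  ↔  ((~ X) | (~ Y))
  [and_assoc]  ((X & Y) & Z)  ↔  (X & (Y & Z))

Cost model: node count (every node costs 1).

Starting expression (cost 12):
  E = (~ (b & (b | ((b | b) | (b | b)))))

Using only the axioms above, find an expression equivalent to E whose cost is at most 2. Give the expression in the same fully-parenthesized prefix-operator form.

step 1: or_idem (→) rewrites ((b | b) | (b | b)) into (b | b), now (~ (b & (b | (b | b))))
step 2: or_idem (→) rewrites (b | b) into b, now (~ (b & (b | b)))
step 3: or_idem (→) rewrites (b | b) into b, now (~ (b & b))
step 4: and_idem (→) rewrites (b & b) into b, reaching cost 2 (bound 2)

(~ b)   [cost 2]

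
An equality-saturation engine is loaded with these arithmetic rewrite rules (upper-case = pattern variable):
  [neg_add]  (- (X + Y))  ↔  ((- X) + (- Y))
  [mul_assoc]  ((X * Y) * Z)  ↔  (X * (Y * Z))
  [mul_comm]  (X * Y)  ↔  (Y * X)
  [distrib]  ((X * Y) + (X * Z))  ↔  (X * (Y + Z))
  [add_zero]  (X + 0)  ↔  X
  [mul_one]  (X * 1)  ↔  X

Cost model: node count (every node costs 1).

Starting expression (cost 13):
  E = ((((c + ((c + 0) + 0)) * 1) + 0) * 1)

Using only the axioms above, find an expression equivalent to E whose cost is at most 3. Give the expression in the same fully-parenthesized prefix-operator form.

(1) (((c + ((c + 0) + 0)) * 1) + 0)  =[add_zero →]=  ((c + ((c + 0) + 0)) * 1)    ⊢ (((c + ((c + 0) + 0)) * 1) * 1)
(2) ((c + 0) + 0)  =[add_zero →]=  (c + 0)    ⊢ (((c + (c + 0)) * 1) * 1)
(3) ((c + (c + 0)) * 1)  =[mul_one →]=  (c + (c + 0))    ⊢ ((c + (c + 0)) * 1)
(4) ((c + (c + 0)) * 1)  =[mul_one →]=  (c + (c + 0))
(5) (c + 0)  =[add_zero →]=  c    ⊢ cost 3, within 3

(c + c)   [cost 3]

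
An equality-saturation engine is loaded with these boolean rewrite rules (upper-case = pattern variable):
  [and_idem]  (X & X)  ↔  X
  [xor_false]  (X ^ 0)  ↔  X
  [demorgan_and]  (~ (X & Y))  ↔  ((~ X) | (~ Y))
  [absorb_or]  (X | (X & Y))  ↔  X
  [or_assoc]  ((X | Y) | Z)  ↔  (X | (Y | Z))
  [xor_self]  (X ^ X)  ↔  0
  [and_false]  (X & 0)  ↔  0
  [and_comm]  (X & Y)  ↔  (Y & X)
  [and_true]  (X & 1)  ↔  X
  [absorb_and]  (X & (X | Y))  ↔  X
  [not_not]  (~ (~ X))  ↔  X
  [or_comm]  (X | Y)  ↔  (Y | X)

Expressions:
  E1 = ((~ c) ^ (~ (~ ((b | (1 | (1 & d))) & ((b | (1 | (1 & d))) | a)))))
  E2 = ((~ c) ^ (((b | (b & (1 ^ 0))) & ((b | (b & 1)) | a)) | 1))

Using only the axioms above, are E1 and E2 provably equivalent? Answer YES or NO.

(1) ((b | (1 | (1 & d))) & ((b | (1 | (1 & d))) | a))  =[absorb_and →]=  (b | (1 | (1 & d)))    ⊢ ((~ c) ^ (~ (~ (b | (1 | (1 & d))))))
(2) (1 | (1 & d))  =[absorb_or →]=  1    ⊢ ((~ c) ^ (~ (~ (b | 1))))
(3) (~ (~ (b | 1)))  =[not_not →]=  (b | 1)    ⊢ ((~ c) ^ (b | 1))
(4) b  =[absorb_or ←]=  (b | (b & 1))    ⊢ ((~ c) ^ ((b | (b & 1)) | 1))
(5) (b | (b & 1))  =[absorb_and ←]=  ((b | (b & 1)) & ((b | (b & 1)) | a))    ⊢ ((~ c) ^ (((b | (b & 1)) & ((b | (b & 1)) | a)) | 1))
(6) 1  =[xor_false ←]=  (1 ^ 0)    ⊢ E2

YES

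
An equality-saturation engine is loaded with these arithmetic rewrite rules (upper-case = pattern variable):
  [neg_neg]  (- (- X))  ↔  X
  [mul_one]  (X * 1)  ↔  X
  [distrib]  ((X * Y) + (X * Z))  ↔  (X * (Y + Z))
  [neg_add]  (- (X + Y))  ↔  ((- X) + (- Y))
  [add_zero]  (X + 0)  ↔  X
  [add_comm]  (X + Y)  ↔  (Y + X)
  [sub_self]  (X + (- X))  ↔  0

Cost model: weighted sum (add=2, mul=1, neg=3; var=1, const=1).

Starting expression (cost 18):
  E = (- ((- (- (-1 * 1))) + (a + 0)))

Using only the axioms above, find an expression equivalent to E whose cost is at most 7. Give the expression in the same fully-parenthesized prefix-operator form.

(- (-1 + a))   [cost 7]

(1) (- (- (-1 * 1)))  =[neg_neg →]=  (-1 * 1)    ⊢ (- ((-1 * 1) + (a + 0)))
(2) (-1 * 1)  =[mul_one →]=  -1    ⊢ (- (-1 + (a + 0)))
(3) (a + 0)  =[add_zero →]=  a    ⊢ cost 7, within 7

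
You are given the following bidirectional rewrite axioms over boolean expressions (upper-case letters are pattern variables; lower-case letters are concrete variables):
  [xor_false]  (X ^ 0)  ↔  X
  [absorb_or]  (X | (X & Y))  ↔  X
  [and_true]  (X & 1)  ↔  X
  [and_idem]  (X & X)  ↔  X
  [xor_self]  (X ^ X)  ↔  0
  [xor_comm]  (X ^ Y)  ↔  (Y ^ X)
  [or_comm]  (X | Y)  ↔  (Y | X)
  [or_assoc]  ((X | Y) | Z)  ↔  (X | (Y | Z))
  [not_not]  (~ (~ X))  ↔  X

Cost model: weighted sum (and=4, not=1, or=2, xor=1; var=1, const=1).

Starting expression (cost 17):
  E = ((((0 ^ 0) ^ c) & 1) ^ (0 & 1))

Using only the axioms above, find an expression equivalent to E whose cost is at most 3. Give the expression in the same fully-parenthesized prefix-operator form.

1. [and_true →] (((0 ^ 0) ^ c) & 1)  →  ((0 ^ 0) ^ c);  E = (((0 ^ 0) ^ c) ^ (0 & 1))
2. [xor_self →] (0 ^ 0)  →  0;  E = ((0 ^ c) ^ (0 & 1))
3. [and_true →] (0 & 1)  →  0;  E = ((0 ^ c) ^ 0)
4. [xor_false →] ((0 ^ c) ^ 0)  →  (0 ^ c);  cost 3 ≤ 3, done

(0 ^ c)   [cost 3]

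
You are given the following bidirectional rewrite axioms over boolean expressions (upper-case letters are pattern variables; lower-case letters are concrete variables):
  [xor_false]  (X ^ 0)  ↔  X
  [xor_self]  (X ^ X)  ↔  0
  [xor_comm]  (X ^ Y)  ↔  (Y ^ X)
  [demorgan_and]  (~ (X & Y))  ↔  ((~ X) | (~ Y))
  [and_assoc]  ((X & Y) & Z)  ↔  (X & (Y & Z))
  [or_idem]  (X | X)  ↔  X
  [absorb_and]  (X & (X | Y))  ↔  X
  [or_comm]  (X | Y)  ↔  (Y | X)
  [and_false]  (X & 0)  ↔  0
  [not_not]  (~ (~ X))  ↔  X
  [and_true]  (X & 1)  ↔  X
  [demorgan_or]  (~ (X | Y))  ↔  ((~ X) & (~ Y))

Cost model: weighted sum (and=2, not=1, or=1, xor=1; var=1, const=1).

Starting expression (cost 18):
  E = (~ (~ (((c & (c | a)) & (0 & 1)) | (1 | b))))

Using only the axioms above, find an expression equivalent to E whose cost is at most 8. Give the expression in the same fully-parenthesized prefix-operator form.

step 1: and_true (→) rewrites (0 & 1) into 0, now (~ (~ (((c & (c | a)) & 0) | (1 | b))))
step 2: not_not (→) rewrites (~ (~ (((c & (c | a)) & 0) | (1 | b)))) into (((c & (c | a)) & 0) | (1 | b))
step 3: absorb_and (→) rewrites (c & (c | a)) into c, reaching cost 8 (bound 8)

((c & 0) | (1 | b))   [cost 8]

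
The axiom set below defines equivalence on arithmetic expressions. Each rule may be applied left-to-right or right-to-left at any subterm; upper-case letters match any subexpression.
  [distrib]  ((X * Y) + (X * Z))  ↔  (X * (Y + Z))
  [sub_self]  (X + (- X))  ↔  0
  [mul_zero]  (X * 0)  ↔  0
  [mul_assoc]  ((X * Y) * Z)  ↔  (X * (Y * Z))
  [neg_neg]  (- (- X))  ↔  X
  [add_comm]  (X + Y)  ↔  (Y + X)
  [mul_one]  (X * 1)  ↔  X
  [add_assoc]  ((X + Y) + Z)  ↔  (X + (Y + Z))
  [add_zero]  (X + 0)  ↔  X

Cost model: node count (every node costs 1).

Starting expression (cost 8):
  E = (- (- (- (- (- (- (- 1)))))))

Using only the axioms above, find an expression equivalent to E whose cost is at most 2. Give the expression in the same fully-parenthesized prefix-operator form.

1. [neg_neg →] (- (- 1))  →  1;  E = (- (- (- (- (- 1)))))
2. [neg_neg →] (- (- (- (- (- 1)))))  →  (- (- (- 1)))
3. [neg_neg →] (- (- (- 1)))  →  (- 1);  cost 2 ≤ 2, done

(- 1)   [cost 2]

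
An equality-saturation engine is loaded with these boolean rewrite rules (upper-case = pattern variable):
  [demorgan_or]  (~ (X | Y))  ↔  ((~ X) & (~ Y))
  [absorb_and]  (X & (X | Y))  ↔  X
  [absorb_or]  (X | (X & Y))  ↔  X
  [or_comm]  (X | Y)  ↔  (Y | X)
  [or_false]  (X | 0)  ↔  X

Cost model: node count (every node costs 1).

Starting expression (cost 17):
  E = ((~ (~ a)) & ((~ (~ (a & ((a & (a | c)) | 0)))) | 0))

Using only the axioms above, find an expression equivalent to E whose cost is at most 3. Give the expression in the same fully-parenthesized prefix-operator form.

(~ (~ a))   [cost 3]

1. [absorb_and →] (a & (a | c))  →  a;  E = ((~ (~ a)) & ((~ (~ (a & (a | 0)))) | 0))
2. [absorb_and →] (a & (a | 0))  →  a;  E = ((~ (~ a)) & ((~ (~ a)) | 0))
3. [absorb_and →] ((~ (~ a)) & ((~ (~ a)) | 0))  →  (~ (~ a));  cost 3 ≤ 3, done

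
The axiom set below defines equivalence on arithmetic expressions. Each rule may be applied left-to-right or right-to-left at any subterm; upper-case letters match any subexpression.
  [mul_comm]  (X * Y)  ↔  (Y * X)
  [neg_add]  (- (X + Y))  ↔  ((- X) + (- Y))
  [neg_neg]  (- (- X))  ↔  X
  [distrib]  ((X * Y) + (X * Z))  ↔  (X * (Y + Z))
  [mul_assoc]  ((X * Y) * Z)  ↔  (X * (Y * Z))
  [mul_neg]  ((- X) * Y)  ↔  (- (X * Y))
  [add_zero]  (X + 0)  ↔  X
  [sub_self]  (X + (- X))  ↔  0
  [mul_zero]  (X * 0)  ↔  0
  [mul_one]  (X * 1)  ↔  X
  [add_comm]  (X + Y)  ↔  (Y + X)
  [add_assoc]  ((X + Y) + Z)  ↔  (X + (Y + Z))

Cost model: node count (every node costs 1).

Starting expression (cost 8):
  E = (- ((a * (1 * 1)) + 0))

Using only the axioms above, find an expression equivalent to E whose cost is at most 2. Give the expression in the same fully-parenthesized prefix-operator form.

1. [mul_one →] (1 * 1)  →  1;  E = (- ((a * 1) + 0))
2. [mul_one →] (a * 1)  →  a;  E = (- (a + 0))
3. [add_zero →] (a + 0)  →  a;  cost 2 ≤ 2, done

(- a)   [cost 2]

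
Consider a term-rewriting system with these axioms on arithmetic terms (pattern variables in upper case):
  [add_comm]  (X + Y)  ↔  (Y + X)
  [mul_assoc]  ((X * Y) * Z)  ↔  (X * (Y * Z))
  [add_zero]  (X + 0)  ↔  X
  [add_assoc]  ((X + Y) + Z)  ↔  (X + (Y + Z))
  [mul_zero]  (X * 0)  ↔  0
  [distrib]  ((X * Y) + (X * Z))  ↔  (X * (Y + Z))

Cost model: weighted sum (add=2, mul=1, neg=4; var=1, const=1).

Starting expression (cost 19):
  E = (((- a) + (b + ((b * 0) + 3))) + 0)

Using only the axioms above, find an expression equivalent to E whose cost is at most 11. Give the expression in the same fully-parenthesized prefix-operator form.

((- a) + (b + 3))   [cost 11]

step 1: mul_zero (→) rewrites (b * 0) into 0, now (((- a) + (b + (0 + 3))) + 0)
step 2: add_zero (→) rewrites (((- a) + (b + (0 + 3))) + 0) into ((- a) + (b + (0 + 3)))
step 3: add_comm (→) rewrites (0 + 3) into (3 + 0), now ((- a) + (b + (3 + 0)))
step 4: add_zero (→) rewrites (3 + 0) into 3, reaching cost 11 (bound 11)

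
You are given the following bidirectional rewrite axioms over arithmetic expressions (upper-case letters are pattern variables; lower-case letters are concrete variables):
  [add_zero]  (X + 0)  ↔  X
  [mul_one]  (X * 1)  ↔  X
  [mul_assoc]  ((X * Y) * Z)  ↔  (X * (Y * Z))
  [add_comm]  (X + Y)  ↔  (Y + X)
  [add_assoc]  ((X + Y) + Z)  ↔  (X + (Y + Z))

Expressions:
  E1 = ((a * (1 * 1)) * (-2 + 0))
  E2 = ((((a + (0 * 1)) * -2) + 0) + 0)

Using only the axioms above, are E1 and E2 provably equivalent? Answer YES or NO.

YES

step 1: mul_one (→) rewrites (1 * 1) into 1, now ((a * 1) * (-2 + 0))
step 2: mul_one (→) rewrites (a * 1) into a, now (a * (-2 + 0))
step 3: add_zero (→) rewrites (-2 + 0) into -2, now (a * -2)
step 4: add_zero (←) rewrites a into (a + 0), now ((a + 0) * -2)
step 5: add_zero (←) rewrites ((a + 0) * -2) into (((a + 0) * -2) + 0)
step 6: add_zero (←) rewrites ((a + 0) * -2) into (((a + 0) * -2) + 0), now ((((a + 0) * -2) + 0) + 0)
step 7: mul_one (←) rewrites 0 into (0 * 1), which is E2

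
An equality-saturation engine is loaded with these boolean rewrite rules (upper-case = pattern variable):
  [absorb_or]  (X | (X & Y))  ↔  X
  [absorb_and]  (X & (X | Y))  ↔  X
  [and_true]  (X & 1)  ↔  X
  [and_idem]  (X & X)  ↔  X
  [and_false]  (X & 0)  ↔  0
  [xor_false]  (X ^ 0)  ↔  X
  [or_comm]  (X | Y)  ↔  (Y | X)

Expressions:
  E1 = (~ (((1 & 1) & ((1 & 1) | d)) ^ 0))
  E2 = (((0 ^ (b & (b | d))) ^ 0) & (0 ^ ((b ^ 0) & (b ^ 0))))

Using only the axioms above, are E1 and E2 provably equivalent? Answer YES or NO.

All listed rules preserve value, hence provable equivalence implies equal values everywhere; look for a separating assignment.
b=1, d=0 gives E1 ↦ 0, E2 ↦ 1; values differ ⇒ not provably equivalent.

NO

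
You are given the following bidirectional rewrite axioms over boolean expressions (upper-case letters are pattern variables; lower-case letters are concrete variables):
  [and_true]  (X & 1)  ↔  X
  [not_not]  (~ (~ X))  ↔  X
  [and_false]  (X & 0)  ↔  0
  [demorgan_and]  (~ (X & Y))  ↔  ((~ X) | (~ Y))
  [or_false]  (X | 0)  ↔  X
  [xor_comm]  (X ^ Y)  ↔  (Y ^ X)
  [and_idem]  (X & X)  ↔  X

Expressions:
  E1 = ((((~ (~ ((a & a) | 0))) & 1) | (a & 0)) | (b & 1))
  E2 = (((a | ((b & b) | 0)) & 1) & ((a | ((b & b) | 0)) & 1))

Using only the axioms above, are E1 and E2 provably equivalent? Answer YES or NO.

YES

1. [not_not →] (~ (~ ((a & a) | 0)))  →  ((a & a) | 0);  E1 = (((((a & a) | 0) & 1) | (a & 0)) | (b & 1))
2. [and_false →] (a & 0)  →  0;  E1 = (((((a & a) | 0) & 1) | 0) | (b & 1))
3. [and_true →] (b & 1)  →  b;  E1 = (((((a & a) | 0) & 1) | 0) | b)
4. [and_idem →] (a & a)  →  a;  E1 = ((((a | 0) & 1) | 0) | b)
5. [or_false →] (((a | 0) & 1) | 0)  →  ((a | 0) & 1);  E1 = (((a | 0) & 1) | b)
6. [and_true →] ((a | 0) & 1)  →  (a | 0);  E1 = ((a | 0) | b)
7. [or_false →] (a | 0)  →  a;  E1 = (a | b)
8. [and_idem ←] b  →  (b & b);  E1 = (a | (b & b))
9. [or_false ←] (b & b)  →  ((b & b) | 0);  E1 = (a | ((b & b) | 0))
10. [and_true ←] (a | ((b & b) | 0))  →  ((a | ((b & b) | 0)) & 1)
11. [and_idem ←] ((a | ((b & b) | 0)) & 1)  →  (((a | ((b & b) | 0)) & 1) & ((a | ((b & b) | 0)) & 1));  this is E2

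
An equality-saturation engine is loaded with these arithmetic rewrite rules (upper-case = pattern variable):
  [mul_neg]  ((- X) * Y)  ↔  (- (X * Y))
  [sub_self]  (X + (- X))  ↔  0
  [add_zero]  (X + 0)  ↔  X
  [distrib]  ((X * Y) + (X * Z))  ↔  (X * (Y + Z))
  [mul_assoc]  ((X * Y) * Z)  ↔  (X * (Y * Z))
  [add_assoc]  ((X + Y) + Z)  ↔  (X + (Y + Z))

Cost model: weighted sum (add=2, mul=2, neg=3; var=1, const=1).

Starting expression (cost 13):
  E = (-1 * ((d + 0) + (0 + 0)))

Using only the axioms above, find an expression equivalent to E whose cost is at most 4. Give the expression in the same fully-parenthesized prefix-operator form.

1. [add_zero →] (0 + 0)  →  0;  E = (-1 * ((d + 0) + 0))
2. [add_zero →] ((d + 0) + 0)  →  (d + 0);  E = (-1 * (d + 0))
3. [add_zero →] (d + 0)  →  d;  cost 4 ≤ 4, done

(-1 * d)   [cost 4]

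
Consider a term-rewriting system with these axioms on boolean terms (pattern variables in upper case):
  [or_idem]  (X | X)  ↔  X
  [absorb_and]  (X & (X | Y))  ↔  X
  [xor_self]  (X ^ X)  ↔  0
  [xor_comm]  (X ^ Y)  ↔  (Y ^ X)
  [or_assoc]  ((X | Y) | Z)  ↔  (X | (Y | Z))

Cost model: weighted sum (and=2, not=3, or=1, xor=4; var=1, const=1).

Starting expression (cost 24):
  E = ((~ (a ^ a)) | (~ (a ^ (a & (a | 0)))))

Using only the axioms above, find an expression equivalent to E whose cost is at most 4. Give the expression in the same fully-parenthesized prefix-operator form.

(~ 0)   [cost 4]

1. [absorb_and →] (a & (a | 0))  →  a;  E = ((~ (a ^ a)) | (~ (a ^ a)))
2. [or_idem →] ((~ (a ^ a)) | (~ (a ^ a)))  →  (~ (a ^ a))
3. [xor_self →] (a ^ a)  →  0;  cost 4 ≤ 4, done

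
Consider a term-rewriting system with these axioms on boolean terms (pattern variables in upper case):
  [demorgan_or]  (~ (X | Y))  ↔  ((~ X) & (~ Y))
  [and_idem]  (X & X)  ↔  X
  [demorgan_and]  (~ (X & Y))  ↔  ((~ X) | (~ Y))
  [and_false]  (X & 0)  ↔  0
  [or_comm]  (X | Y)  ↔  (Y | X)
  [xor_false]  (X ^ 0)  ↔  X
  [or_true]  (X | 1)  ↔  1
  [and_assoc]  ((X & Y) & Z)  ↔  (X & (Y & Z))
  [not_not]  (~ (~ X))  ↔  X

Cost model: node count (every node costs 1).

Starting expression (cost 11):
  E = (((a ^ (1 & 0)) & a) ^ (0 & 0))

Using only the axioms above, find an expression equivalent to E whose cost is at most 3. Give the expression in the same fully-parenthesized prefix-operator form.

(a & a)   [cost 3]

(1) (1 & 0)  =[and_false →]=  0    ⊢ (((a ^ 0) & a) ^ (0 & 0))
(2) (0 & 0)  =[and_false →]=  0    ⊢ (((a ^ 0) & a) ^ 0)
(3) (a ^ 0)  =[xor_false →]=  a    ⊢ ((a & a) ^ 0)
(4) ((a & a) ^ 0)  =[xor_false →]=  (a & a)    ⊢ cost 3, within 3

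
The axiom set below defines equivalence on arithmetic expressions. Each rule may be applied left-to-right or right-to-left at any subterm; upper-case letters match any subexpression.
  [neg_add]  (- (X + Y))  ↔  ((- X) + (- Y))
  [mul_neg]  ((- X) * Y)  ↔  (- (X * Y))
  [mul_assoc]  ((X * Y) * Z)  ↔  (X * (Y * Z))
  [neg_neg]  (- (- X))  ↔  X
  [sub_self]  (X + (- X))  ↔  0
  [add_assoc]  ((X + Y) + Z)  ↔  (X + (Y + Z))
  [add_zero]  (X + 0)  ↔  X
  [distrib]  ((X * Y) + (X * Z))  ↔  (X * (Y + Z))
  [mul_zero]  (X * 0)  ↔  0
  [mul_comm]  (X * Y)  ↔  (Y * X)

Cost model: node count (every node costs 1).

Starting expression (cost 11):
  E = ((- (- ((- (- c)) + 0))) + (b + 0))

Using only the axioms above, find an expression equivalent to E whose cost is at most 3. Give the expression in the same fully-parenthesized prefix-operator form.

(c + b)   [cost 3]

(1) ((- (- c)) + 0)  =[add_zero →]=  (- (- c))    ⊢ ((- (- (- (- c)))) + (b + 0))
(2) (b + 0)  =[add_zero →]=  b    ⊢ ((- (- (- (- c)))) + b)
(3) (- (- c))  =[neg_neg →]=  c    ⊢ ((- (- c)) + b)
(4) (- (- c))  =[neg_neg →]=  c    ⊢ cost 3, within 3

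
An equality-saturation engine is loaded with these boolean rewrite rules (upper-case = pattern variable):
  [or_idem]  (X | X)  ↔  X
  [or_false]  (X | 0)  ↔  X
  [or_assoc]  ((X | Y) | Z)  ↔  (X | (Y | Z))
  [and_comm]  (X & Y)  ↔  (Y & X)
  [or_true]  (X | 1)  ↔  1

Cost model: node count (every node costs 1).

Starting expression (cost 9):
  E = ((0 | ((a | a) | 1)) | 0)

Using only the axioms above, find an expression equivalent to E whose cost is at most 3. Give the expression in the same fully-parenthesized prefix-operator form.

(1 | 0)   [cost 3]

1. [or_idem →] (a | a)  →  a;  E = ((0 | (a | 1)) | 0)
2. [or_true →] (a | 1)  →  1;  E = ((0 | 1) | 0)
3. [or_true →] (0 | 1)  →  1;  cost 3 ≤ 3, done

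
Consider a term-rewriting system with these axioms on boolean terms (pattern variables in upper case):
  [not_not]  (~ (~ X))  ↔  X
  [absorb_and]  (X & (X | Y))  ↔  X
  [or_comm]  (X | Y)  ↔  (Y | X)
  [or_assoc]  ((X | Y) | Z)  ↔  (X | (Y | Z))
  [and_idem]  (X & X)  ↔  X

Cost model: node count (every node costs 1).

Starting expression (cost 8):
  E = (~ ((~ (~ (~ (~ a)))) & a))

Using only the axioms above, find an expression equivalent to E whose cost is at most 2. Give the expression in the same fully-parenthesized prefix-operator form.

step 1: not_not (→) rewrites (~ (~ (~ (~ a)))) into (~ (~ a)), now (~ ((~ (~ a)) & a))
step 2: not_not (→) rewrites (~ (~ a)) into a, now (~ (a & a))
step 3: and_idem (→) rewrites (a & a) into a, reaching cost 2 (bound 2)

(~ a)   [cost 2]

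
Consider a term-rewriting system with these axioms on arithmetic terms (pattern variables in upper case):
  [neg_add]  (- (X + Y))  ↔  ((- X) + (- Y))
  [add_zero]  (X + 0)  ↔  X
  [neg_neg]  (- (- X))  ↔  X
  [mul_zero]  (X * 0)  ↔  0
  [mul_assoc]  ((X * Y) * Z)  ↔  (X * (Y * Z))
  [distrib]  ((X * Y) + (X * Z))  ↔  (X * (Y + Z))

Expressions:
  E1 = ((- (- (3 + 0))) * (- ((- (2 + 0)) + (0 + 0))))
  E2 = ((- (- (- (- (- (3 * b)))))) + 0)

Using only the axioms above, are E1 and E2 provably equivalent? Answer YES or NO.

NO

Every axiom is a valid identity, so a rewrite proof would force E1 and E2 to agree under every assignment.
At b=0: E1 = 6 but E2 = 0; they differ, so no derivation exists.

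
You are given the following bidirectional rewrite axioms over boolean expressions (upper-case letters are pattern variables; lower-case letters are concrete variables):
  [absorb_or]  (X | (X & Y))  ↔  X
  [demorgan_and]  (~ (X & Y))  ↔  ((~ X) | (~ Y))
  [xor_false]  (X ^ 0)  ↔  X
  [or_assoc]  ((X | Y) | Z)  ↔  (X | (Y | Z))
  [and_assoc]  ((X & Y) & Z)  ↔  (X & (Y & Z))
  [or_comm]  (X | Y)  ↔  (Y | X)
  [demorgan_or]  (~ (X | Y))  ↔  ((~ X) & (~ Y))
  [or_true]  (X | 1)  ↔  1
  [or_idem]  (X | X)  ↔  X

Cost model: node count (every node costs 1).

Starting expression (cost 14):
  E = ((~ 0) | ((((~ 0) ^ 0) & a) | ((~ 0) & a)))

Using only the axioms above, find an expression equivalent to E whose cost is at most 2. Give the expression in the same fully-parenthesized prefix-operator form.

(~ 0)   [cost 2]

1. [xor_false →] ((~ 0) ^ 0)  →  (~ 0);  E = ((~ 0) | (((~ 0) & a) | ((~ 0) & a)))
2. [or_idem →] (((~ 0) & a) | ((~ 0) & a))  →  ((~ 0) & a);  E = ((~ 0) | ((~ 0) & a))
3. [absorb_or →] ((~ 0) | ((~ 0) & a))  →  (~ 0);  cost 2 ≤ 2, done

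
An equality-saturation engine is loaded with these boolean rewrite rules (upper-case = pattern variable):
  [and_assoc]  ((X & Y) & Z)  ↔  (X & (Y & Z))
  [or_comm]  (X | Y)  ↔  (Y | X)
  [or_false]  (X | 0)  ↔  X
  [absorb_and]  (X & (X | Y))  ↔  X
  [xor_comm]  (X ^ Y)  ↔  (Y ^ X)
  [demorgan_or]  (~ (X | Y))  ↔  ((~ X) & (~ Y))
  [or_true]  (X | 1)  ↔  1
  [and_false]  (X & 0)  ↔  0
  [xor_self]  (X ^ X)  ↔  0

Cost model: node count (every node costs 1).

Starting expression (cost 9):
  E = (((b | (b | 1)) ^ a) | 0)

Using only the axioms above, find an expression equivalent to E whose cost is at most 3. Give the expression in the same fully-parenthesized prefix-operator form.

step 1: or_true (→) rewrites (b | 1) into 1, now (((b | 1) ^ a) | 0)
step 2: or_false (→) rewrites (((b | 1) ^ a) | 0) into ((b | 1) ^ a)
step 3: or_true (→) rewrites (b | 1) into 1, reaching cost 3 (bound 3)

(1 ^ a)   [cost 3]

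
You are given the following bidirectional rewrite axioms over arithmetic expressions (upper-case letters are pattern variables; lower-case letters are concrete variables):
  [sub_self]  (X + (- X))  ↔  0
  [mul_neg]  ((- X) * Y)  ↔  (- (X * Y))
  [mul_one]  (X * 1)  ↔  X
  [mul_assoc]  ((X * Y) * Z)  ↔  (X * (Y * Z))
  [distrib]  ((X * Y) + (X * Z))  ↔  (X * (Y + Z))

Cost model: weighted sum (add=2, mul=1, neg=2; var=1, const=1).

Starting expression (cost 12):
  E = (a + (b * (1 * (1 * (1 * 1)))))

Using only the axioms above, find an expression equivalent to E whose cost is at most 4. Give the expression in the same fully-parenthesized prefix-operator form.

(1) (1 * 1)  =[mul_one →]=  1    ⊢ (a + (b * (1 * (1 * 1))))
(2) (1 * 1)  =[mul_one →]=  1    ⊢ (a + (b * (1 * 1)))
(3) (1 * 1)  =[mul_one →]=  1    ⊢ (a + (b * 1))
(4) (b * 1)  =[mul_one →]=  b    ⊢ cost 4, within 4

(a + b)   [cost 4]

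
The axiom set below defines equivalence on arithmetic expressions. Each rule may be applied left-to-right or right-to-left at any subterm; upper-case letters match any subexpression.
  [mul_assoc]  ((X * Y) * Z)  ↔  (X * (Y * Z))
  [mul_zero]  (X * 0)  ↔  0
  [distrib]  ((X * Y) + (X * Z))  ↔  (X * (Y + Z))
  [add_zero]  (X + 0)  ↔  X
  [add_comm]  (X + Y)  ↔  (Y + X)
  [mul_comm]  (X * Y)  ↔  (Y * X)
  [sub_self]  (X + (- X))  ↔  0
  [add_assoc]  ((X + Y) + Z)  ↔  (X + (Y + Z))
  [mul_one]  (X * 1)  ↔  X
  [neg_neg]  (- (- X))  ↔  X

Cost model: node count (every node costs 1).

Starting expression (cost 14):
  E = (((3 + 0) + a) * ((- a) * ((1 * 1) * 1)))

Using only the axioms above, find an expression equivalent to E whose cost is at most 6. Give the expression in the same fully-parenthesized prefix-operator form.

((3 + a) * (- a))   [cost 6]

1. [mul_one →] ((1 * 1) * 1)  →  (1 * 1);  E = (((3 + 0) + a) * ((- a) * (1 * 1)))
2. [mul_one →] (1 * 1)  →  1;  E = (((3 + 0) + a) * ((- a) * 1))
3. [mul_one →] ((- a) * 1)  →  (- a);  E = (((3 + 0) + a) * (- a))
4. [add_zero →] (3 + 0)  →  3;  cost 6 ≤ 6, done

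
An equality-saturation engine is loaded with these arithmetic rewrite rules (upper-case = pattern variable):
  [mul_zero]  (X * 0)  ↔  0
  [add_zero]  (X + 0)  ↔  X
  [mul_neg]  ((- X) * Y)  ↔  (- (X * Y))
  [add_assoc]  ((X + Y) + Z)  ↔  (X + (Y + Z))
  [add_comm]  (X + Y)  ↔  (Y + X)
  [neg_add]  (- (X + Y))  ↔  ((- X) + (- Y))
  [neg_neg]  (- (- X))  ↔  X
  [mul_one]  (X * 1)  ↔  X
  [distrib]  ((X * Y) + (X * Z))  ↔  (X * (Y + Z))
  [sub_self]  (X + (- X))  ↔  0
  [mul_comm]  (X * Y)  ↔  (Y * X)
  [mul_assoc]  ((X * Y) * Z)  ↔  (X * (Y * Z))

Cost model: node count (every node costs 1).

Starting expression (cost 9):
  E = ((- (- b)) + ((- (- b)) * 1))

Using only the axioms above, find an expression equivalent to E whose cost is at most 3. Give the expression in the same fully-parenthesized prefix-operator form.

(b + b)   [cost 3]

(1) (- (- b))  =[neg_neg →]=  b    ⊢ ((- (- b)) + (b * 1))
(2) (- (- b))  =[neg_neg →]=  b    ⊢ (b + (b * 1))
(3) (b * 1)  =[mul_one →]=  b    ⊢ cost 3, within 3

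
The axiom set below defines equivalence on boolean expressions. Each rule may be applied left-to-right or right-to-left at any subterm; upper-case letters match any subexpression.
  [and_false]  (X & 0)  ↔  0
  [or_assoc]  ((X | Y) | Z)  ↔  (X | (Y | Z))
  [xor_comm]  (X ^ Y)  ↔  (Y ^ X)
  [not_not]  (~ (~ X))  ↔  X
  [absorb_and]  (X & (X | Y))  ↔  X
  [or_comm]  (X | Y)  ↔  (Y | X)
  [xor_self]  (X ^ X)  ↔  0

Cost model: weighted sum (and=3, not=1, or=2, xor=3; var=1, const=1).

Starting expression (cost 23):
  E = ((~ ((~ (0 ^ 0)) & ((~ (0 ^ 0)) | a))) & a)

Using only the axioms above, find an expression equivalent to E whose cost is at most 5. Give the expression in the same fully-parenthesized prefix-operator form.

(0 & a)   [cost 5]

(1) ((~ (0 ^ 0)) & ((~ (0 ^ 0)) | a))  =[absorb_and →]=  (~ (0 ^ 0))    ⊢ ((~ (~ (0 ^ 0))) & a)
(2) (~ (~ (0 ^ 0)))  =[not_not →]=  (0 ^ 0)    ⊢ ((0 ^ 0) & a)
(3) (0 ^ 0)  =[xor_self →]=  0    ⊢ cost 5, within 5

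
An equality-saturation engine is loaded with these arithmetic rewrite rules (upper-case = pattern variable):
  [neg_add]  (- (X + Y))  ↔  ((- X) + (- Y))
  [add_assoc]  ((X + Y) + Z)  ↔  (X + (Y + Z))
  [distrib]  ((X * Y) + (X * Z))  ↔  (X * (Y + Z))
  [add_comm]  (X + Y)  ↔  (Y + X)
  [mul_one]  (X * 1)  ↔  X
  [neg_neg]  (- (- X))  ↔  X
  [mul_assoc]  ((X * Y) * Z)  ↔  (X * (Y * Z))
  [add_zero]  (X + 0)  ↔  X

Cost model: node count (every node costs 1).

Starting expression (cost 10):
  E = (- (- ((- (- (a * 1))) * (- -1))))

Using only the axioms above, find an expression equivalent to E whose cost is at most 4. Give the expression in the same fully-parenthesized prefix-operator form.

(a * (- -1))   [cost 4]

(1) (a * 1)  =[mul_one →]=  a    ⊢ (- (- ((- (- a)) * (- -1))))
(2) (- (- a))  =[neg_neg →]=  a    ⊢ (- (- (a * (- -1))))
(3) (- (- (a * (- -1))))  =[neg_neg →]=  (a * (- -1))    ⊢ cost 4, within 4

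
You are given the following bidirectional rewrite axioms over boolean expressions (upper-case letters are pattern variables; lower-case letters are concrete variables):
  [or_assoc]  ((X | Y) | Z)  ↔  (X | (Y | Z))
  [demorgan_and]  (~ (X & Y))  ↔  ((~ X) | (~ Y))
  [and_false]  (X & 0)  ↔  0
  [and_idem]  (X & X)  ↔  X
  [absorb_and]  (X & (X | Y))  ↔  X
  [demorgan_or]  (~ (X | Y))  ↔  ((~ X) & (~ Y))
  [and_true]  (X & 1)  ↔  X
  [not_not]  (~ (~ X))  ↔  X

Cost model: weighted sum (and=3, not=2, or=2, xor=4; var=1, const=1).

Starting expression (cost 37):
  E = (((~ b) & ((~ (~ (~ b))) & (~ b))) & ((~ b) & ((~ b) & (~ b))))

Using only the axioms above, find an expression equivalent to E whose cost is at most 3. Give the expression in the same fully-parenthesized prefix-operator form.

step 1: not_not (→) rewrites (~ (~ (~ b))) into (~ b), now (((~ b) & ((~ b) & (~ b))) & ((~ b) & ((~ b) & (~ b))))
step 2: and_idem (→) rewrites (((~ b) & ((~ b) & (~ b))) & ((~ b) & ((~ b) & (~ b)))) into ((~ b) & ((~ b) & (~ b)))
step 3: and_idem (→) rewrites ((~ b) & (~ b)) into (~ b), now ((~ b) & (~ b))
step 4: and_idem (→) rewrites ((~ b) & (~ b)) into (~ b), reaching cost 3 (bound 3)

(~ b)   [cost 3]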